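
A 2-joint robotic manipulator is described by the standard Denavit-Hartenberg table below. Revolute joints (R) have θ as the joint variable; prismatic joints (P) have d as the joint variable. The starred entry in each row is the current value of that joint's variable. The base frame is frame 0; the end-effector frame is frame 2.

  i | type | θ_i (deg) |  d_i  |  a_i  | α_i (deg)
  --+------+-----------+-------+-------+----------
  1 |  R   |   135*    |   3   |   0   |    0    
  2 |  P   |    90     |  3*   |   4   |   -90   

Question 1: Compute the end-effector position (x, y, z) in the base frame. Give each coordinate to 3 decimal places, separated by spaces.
after link 1: o_1 = (0.0000, 0.0000, 3.0000)
after link 2: o_2 = (-2.8284, -2.8284, 6.0000)

-2.828 -2.828 6.000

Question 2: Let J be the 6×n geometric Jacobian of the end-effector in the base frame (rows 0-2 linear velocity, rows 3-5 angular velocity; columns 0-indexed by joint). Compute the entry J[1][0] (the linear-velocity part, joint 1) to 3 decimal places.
-2.828

axis z_0 = ẑ; lever o_n−o_0 = (-2.8284,-2.8284,6.0000)
cross product → J_v[:, 0] = (2.8284,-2.8284,0.0000)
J_ω[:, 0] = z_0
entry J[1][0] = -2.8284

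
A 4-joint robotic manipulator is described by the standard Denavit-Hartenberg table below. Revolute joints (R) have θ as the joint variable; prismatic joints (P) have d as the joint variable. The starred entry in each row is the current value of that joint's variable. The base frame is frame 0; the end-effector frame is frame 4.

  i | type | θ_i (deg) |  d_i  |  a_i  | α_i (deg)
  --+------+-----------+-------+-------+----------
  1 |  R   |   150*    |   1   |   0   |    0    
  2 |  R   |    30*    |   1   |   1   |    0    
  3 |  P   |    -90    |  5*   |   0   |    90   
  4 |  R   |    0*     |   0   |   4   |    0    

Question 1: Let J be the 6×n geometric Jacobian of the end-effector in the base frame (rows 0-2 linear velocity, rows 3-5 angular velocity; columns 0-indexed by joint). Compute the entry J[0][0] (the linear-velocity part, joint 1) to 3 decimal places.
-4.000

axis z_0 = ẑ; lever o_n−o_0 = (-1.0000,4.0000,7.0000)
cross product → J_v[:, 0] = (-4.0000,-1.0000,0.0000)
J_ω[:, 0] = z_0
entry J[0][0] = -4.0000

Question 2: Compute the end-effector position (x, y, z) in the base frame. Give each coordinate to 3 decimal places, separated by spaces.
after link 1: o_1 = (0.0000, 0.0000, 1.0000)
after link 2: o_2 = (-1.0000, 0.0000, 2.0000)
after link 3: o_3 = (-1.0000, 0.0000, 7.0000)
after link 4: o_4 = (-1.0000, 4.0000, 7.0000)

-1.000 4.000 7.000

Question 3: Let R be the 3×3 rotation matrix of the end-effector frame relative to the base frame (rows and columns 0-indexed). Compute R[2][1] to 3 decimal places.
1.000

End-effector y-axis (col 1 of R) = (-0.0000,-0.0000,1.0000)
R[2][1] = 1.0000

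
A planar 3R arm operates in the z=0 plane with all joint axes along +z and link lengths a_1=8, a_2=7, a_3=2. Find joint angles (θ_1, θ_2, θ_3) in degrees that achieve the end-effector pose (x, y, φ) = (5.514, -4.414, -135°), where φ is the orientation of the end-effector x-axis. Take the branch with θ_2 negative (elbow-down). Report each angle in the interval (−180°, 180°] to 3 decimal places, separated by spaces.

wrist centre = target − a_3·(cos φ, sin φ) = (6.9282, -2.9998)
cos θ_2 = (56.9989−8²−7²)/(2·8·7) = -0.5000; θ_2 = -120.0007° (elbow-down)
β = atan2(-2.9998,6.9282) = -23.4117°; ψ = atan2(-6.0621,4.4999) = -53.4135°
θ_1 = β − ψ = 30.0018°
θ_3 = φ − θ_1 − θ_2 = -45.0011° (wrapped to (-180°,180°])

30.002 -120.001 -45.001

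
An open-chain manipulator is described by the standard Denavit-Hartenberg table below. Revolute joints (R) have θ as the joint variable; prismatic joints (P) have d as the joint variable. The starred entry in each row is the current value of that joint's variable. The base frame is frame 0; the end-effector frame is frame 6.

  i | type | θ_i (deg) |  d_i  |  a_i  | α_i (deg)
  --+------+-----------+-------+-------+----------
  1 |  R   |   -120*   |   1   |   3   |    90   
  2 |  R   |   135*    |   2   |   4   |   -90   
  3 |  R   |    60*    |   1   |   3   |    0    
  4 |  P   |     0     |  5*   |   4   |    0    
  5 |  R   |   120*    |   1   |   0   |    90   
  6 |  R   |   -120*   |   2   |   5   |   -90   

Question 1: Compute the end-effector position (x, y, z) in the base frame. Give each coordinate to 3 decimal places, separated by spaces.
after link 1: o_1 = (-1.5000, -2.5981, 1.0000)
after link 2: o_2 = (-1.8178, 0.8514, 3.8284)
after link 3: o_3 = (1.3160, 1.0833, 4.1820)
after link 4: o_4 = (6.7909, 3.6379, 2.0607)
after link 5: o_5 = (7.1445, 4.2502, 1.3536)
after link 6: o_6 = (8.2295, 2.1295, 6.1832)

8.229 2.130 6.183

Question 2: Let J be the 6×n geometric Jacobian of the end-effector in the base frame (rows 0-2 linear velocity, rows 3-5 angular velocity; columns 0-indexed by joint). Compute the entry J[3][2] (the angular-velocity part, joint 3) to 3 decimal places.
0.354

axis z_2 = (0.3536,0.6124,-0.7071); lever o_n−o_2 = (10.0473,1.2781,2.3548)
cross product → J_v[:, 2] = (2.3457,-7.9371,-5.7008)
J_ω[:, 2] = z_2
entry J[3][2] = 0.3536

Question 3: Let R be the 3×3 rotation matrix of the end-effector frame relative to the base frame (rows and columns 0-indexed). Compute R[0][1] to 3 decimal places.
-0.866

End-effector y-axis (col 1 of R) = (-0.8660,0.5000,-0.0000)
R[0][1] = -0.8660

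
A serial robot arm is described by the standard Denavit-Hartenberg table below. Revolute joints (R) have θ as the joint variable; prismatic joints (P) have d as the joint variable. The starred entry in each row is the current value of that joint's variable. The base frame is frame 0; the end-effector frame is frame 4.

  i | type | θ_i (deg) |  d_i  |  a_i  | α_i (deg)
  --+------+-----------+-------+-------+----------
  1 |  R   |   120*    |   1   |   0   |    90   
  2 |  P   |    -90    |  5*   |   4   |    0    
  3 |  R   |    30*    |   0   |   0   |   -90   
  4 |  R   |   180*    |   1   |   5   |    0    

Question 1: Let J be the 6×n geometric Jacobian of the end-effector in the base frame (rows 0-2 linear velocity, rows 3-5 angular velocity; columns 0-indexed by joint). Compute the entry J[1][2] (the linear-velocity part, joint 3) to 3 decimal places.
-4.183

axis z_2 = (0.8660,0.5000,0.0000); lever o_n−o_2 = (0.8170,-1.4151,4.8301)
cross product → J_v[:, 2] = (2.4151,-4.1830,-1.6340)
J_ω[:, 2] = z_2
entry J[1][2] = -4.1830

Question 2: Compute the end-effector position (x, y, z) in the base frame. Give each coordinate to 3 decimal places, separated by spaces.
after link 1: o_1 = (0.0000, 0.0000, 1.0000)
after link 2: o_2 = (4.3301, 2.5000, -3.0000)
after link 3: o_3 = (4.3301, 2.5000, -3.0000)
after link 4: o_4 = (5.1471, 1.0849, 1.8301)

5.147 1.085 1.830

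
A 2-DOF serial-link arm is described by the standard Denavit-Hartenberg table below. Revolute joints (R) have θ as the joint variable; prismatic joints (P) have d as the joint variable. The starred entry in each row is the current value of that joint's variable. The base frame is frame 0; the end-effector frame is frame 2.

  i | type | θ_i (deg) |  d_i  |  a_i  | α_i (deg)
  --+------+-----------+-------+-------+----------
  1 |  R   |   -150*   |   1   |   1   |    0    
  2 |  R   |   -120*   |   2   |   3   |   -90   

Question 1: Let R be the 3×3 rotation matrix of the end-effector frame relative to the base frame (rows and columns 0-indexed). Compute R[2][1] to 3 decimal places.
-1.000

End-effector y-axis (col 1 of R) = (-0.0000,-0.0000,-1.0000)
R[2][1] = -1.0000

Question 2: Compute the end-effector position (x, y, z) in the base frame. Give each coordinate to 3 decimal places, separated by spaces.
after link 1: o_1 = (-0.8660, -0.5000, 1.0000)
after link 2: o_2 = (-0.8660, 2.5000, 3.0000)

-0.866 2.500 3.000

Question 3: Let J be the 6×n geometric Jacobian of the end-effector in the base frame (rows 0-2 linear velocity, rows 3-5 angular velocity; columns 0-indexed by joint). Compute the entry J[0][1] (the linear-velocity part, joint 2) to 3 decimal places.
axis z_1 = (0.0000,0.0000,1.0000); lever o_n−o_1 = (-0.0000,3.0000,2.0000)
cross product → J_v[:, 1] = (-3.0000,-0.0000,0.0000)
J_ω[:, 1] = z_1
entry J[0][1] = -3.0000

-3.000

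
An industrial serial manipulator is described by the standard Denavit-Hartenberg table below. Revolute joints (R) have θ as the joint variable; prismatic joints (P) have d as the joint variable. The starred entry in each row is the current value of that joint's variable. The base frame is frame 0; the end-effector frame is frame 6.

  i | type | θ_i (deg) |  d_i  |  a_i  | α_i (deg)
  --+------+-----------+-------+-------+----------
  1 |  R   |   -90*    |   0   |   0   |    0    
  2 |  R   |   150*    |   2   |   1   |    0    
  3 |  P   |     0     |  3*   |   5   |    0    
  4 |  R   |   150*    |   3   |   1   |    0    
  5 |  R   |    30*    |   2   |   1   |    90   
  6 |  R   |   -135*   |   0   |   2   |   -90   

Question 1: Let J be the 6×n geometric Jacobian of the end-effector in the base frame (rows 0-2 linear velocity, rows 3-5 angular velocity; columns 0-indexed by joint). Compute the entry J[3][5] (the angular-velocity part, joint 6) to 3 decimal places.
axis z_5 = (-0.8660,0.5000,0.0000); lever o_n−o_5 = (0.7071,1.2247,-1.4142)
cross product → J_v[:, 5] = (-0.7071,-1.2247,-1.4142)
J_ω[:, 5] = z_5
entry J[3][5] = -0.8660

-0.866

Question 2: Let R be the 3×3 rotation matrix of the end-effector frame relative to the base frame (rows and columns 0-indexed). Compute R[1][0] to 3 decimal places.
0.612

End-effector x-axis (col 0 of R) = (0.3536,0.6124,-0.7071)
R[1][0] = 0.6124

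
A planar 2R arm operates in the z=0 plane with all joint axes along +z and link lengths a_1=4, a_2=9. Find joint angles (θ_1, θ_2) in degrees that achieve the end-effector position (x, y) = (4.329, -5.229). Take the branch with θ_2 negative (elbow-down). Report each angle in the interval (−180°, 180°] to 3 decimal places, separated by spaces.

60.006 -135.006

cos θ_2 = (46.0827−4²−9²)/(2·4·9) = -0.7072; θ_2 = -135.0063° (elbow-down)
β = atan2(-5.2290,4.3290) = -50.3792°; ψ = atan2(-6.3633,-2.3647) = -110.3857°
θ_1 = β − ψ = 60.0065°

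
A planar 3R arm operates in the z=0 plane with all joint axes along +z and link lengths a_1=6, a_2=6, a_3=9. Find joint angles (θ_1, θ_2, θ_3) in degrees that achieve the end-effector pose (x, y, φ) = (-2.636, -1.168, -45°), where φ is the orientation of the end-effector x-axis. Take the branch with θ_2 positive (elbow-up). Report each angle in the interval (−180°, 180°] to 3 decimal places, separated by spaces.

120.000 60.002 134.998

wrist centre = target − a_3·(cos φ, sin φ) = (-9.0000, 5.1960)
cos θ_2 = (107.9973−6²−6²)/(2·6·6) = 0.5000; θ_2 = 60.0025° (elbow-up)
β = atan2(5.1960,-9.0000) = 150.0008°; ψ = atan2(5.1963,8.9998) = 30.0012°
θ_1 = β − ψ = 119.9996°
θ_3 = φ − θ_1 − θ_2 = 134.9980° (wrapped to (-180°,180°])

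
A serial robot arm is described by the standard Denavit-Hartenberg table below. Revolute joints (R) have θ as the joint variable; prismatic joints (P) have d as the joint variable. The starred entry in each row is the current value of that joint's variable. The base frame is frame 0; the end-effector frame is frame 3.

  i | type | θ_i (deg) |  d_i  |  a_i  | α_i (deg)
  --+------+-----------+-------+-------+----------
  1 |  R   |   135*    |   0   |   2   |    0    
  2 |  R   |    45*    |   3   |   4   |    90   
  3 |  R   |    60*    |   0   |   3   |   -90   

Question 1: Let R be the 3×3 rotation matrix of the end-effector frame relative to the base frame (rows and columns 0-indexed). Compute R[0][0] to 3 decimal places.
End-effector x-axis (col 0 of R) = (-0.5000,0.0000,0.8660)
R[0][0] = -0.5000

-0.500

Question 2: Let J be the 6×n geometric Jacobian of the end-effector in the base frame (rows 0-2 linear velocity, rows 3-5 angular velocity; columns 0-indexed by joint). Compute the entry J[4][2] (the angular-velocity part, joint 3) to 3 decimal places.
axis z_2 = (0.0000,1.0000,0.0000); lever o_n−o_2 = (-1.5000,0.0000,2.5981)
cross product → J_v[:, 2] = (2.5981,-0.0000,1.5000)
J_ω[:, 2] = z_2
entry J[4][2] = 1.0000

1.000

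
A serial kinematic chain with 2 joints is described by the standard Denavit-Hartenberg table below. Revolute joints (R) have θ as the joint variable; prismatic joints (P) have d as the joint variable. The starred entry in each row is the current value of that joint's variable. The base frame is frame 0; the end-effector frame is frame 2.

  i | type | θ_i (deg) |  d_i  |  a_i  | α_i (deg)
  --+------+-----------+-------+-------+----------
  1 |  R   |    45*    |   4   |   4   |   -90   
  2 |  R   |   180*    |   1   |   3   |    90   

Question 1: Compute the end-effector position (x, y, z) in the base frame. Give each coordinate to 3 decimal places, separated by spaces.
after link 1: o_1 = (2.8284, 2.8284, 4.0000)
after link 2: o_2 = (-0.0000, 1.4142, 4.0000)

-0.000 1.414 4.000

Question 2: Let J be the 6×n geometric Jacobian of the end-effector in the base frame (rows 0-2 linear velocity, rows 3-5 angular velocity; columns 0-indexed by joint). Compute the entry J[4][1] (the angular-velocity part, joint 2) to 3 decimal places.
axis z_1 = (-0.7071,0.7071,0.0000); lever o_n−o_1 = (-2.8284,-1.4142,-0.0000)
cross product → J_v[:, 1] = (-0.0000,-0.0000,3.0000)
J_ω[:, 1] = z_1
entry J[4][1] = 0.7071

0.707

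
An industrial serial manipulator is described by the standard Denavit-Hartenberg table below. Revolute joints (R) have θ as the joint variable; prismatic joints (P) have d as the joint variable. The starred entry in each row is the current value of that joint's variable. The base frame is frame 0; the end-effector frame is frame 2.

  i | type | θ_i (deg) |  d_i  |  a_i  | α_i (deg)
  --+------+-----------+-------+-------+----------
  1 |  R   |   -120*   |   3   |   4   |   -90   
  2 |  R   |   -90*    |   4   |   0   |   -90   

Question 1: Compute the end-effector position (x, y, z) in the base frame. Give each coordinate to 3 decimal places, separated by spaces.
1.464 -5.464 3.000

after link 1: o_1 = (-2.0000, -3.4641, 3.0000)
after link 2: o_2 = (1.4641, -5.4641, 3.0000)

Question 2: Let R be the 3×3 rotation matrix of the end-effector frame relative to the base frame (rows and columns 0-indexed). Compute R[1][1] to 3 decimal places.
0.500

End-effector y-axis (col 1 of R) = (-0.8660,0.5000,-0.0000)
R[1][1] = 0.5000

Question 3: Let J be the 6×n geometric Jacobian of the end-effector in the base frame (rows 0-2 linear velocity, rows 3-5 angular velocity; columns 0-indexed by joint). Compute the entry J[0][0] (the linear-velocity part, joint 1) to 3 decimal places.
5.464

axis z_0 = ẑ; lever o_n−o_0 = (1.4641,-5.4641,3.0000)
cross product → J_v[:, 0] = (5.4641,1.4641,-0.0000)
J_ω[:, 0] = z_0
entry J[0][0] = 5.4641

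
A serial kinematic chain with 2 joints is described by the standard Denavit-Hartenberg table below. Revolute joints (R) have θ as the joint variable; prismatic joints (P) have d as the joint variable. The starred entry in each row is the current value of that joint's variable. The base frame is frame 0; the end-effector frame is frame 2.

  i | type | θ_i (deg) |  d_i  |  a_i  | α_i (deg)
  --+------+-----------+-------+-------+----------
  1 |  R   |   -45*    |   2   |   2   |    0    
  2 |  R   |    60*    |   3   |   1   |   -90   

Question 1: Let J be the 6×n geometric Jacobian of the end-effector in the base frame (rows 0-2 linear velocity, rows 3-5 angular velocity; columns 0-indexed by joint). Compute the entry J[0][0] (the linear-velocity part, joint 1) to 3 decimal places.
1.155

axis z_0 = ẑ; lever o_n−o_0 = (2.3801,-1.1554,5.0000)
cross product → J_v[:, 0] = (1.1554,2.3801,-0.0000)
J_ω[:, 0] = z_0
entry J[0][0] = 1.1554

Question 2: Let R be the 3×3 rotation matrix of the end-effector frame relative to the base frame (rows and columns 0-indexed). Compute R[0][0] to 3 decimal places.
End-effector x-axis (col 0 of R) = (0.9659,0.2588,0.0000)
R[0][0] = 0.9659

0.966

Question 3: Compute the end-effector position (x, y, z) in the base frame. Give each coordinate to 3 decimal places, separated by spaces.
2.380 -1.155 5.000

after link 1: o_1 = (1.4142, -1.4142, 2.0000)
after link 2: o_2 = (2.3801, -1.1554, 5.0000)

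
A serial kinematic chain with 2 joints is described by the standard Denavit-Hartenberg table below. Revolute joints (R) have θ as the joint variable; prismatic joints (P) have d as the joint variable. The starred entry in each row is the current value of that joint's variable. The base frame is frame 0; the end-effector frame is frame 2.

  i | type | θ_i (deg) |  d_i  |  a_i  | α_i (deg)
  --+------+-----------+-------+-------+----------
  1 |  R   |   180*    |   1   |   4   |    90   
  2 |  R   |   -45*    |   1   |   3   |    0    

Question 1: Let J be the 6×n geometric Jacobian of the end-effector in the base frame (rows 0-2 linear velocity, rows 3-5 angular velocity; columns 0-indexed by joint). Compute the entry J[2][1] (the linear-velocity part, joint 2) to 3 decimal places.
2.121

axis z_1 = (0.0000,1.0000,0.0000); lever o_n−o_1 = (-2.1213,1.0000,-2.1213)
cross product → J_v[:, 1] = (-2.1213,0.0000,2.1213)
J_ω[:, 1] = z_1
entry J[2][1] = 2.1213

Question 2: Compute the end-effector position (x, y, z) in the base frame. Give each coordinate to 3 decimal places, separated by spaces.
-6.121 1.000 -1.121

after link 1: o_1 = (-4.0000, 0.0000, 1.0000)
after link 2: o_2 = (-6.1213, 1.0000, -1.1213)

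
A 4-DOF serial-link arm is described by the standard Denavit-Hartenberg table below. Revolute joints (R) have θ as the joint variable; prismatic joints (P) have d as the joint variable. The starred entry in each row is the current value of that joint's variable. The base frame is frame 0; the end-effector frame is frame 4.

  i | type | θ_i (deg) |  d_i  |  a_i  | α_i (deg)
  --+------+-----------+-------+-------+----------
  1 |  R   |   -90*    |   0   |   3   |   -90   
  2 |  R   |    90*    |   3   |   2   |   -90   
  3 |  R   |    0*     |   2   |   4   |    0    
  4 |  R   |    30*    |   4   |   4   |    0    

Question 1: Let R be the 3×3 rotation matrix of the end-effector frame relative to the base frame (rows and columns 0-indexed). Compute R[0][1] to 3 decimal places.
End-effector y-axis (col 1 of R) = (-0.8660,0.0000,0.5000)
R[0][1] = -0.8660

-0.866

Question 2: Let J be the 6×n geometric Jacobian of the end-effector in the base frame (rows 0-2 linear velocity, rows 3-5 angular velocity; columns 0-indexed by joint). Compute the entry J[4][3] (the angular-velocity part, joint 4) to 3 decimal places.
1.000

axis z_3 = (0.0000,1.0000,-0.0000); lever o_n−o_3 = (-2.0000,4.0000,-3.4641)
cross product → J_v[:, 3] = (-3.4641,0.0000,2.0000)
J_ω[:, 3] = z_3
entry J[4][3] = 1.0000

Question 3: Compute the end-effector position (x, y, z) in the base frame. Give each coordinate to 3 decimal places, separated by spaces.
after link 1: o_1 = (0.0000, -3.0000, 0.0000)
after link 2: o_2 = (3.0000, -3.0000, -2.0000)
after link 3: o_3 = (3.0000, -1.0000, -6.0000)
after link 4: o_4 = (1.0000, 3.0000, -9.4641)

1.000 3.000 -9.464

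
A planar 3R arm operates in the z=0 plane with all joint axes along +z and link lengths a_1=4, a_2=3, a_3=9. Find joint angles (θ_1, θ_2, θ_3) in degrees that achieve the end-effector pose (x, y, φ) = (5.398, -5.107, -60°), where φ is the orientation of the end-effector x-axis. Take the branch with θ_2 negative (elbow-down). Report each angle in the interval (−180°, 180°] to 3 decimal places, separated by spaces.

wrist centre = target − a_3·(cos φ, sin φ) = (0.8980, 2.6872)
cos θ_2 = (8.0276−4²−3²)/(2·4·3) = -0.7072; θ_2 = -135.0062° (elbow-down)
β = atan2(2.6872,0.8980) = 71.5217°; ψ = atan2(-2.1211,1.8785) = -48.4717°
θ_1 = β − ψ = 119.9935°
θ_3 = φ − θ_1 − θ_2 = -44.9873° (wrapped to (-180°,180°])

119.993 -135.006 -44.987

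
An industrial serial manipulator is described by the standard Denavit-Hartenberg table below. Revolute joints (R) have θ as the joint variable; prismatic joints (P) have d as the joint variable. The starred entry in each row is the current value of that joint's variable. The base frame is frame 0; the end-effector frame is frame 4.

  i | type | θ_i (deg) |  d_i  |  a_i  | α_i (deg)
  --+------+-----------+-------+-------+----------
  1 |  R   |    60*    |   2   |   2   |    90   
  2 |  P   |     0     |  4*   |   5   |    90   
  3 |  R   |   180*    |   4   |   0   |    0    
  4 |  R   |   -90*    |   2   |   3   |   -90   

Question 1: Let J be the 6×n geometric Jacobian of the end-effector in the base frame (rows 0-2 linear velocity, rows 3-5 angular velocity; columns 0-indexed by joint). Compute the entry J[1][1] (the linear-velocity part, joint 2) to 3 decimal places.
-0.500

prismatic axis z_1 = (0.8660,-0.5000,0.0000)
J_v[:, 1] = z_1; J_ω[:, 1] = (0,0,0)
entry J[1][1] = -0.5000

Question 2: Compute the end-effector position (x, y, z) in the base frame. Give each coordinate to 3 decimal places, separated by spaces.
after link 1: o_1 = (1.0000, 1.7321, 2.0000)
after link 2: o_2 = (6.9641, 4.0622, 2.0000)
after link 3: o_3 = (6.9641, 4.0622, -2.0000)
after link 4: o_4 = (9.5622, 2.5622, -4.0000)

9.562 2.562 -4.000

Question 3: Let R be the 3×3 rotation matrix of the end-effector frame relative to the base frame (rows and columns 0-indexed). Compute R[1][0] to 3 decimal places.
End-effector x-axis (col 0 of R) = (0.8660,-0.5000,0.0000)
R[1][0] = -0.5000

-0.500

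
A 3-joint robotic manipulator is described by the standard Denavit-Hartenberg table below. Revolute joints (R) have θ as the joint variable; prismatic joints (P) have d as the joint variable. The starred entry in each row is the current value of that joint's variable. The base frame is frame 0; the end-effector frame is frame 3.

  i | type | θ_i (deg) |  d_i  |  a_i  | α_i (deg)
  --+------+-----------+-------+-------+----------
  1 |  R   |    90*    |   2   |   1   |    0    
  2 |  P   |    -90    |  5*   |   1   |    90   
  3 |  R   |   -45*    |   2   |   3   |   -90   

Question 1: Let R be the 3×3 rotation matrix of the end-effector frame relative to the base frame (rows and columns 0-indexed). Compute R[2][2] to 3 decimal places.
End-effector z-axis (col 2 of R) = (0.7071,-0.0000,0.7071)
R[2][2] = 0.7071

0.707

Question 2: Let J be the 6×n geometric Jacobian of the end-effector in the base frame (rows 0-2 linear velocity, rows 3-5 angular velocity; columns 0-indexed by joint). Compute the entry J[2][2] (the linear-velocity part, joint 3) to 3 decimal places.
2.121

axis z_2 = (0.0000,-1.0000,0.0000); lever o_n−o_2 = (2.1213,-2.0000,-2.1213)
cross product → J_v[:, 2] = (2.1213,0.0000,2.1213)
J_ω[:, 2] = z_2
entry J[2][2] = 2.1213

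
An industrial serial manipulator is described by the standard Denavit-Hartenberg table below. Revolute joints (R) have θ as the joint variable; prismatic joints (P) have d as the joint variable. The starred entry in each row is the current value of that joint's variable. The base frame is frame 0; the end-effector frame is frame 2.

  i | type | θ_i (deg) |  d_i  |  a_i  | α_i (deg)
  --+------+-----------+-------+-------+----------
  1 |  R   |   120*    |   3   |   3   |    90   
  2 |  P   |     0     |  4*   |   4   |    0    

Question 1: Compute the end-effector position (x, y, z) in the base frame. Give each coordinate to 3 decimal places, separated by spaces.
after link 1: o_1 = (-1.5000, 2.5981, 3.0000)
after link 2: o_2 = (-0.0359, 8.0622, 3.0000)

-0.036 8.062 3.000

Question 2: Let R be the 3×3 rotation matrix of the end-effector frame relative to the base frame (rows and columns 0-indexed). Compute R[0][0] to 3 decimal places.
End-effector x-axis (col 0 of R) = (-0.5000,0.8660,0.0000)
R[0][0] = -0.5000

-0.500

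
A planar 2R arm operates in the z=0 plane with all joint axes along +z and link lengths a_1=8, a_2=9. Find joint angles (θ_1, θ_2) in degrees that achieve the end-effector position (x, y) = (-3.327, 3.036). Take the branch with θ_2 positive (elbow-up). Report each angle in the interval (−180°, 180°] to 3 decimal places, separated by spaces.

cos θ_2 = (20.2862−8²−9²)/(2·8·9) = -0.8661; θ_2 = 150.0049° (elbow-up)
β = atan2(3.0360,-3.3270) = 137.6185°; ψ = atan2(4.4993,0.2054) = 87.3863°
θ_1 = β − ψ = 50.2322°

50.232 150.005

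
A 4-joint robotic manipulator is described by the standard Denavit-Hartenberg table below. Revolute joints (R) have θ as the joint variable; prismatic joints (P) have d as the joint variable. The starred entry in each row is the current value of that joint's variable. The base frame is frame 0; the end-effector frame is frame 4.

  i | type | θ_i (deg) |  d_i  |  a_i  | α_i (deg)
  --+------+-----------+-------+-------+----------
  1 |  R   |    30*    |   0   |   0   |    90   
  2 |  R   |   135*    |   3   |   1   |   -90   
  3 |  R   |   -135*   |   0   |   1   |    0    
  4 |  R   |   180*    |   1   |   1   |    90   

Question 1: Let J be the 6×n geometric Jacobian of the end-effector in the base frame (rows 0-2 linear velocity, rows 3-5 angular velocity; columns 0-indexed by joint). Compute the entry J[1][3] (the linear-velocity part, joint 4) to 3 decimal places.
0.862

axis z_3 = (-0.6124,-0.3536,-0.7071); lever o_n−o_3 = (-1.3989,0.0088,-0.2071)
cross product → J_v[:, 3] = (0.0795,0.8624,-0.5000)
J_ω[:, 3] = z_3
entry J[1][3] = 0.8624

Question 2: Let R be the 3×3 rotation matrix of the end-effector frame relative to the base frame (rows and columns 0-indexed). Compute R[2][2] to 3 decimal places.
0.500

End-effector z-axis (col 2 of R) = (-0.0795,-0.8624,0.5000)
R[2][2] = 0.5000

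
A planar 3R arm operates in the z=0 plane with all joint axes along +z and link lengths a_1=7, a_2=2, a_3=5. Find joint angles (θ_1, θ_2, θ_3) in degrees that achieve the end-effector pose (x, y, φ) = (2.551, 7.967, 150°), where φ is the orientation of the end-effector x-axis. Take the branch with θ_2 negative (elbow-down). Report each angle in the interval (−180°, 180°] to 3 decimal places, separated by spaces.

45.009 -30.044 135.035

wrist centre = target − a_3·(cos φ, sin φ) = (6.8811, 5.4670)
cos θ_2 = (77.2380−7²−2²)/(2·7·2) = 0.8656; θ_2 = -30.0438° (elbow-down)
β = atan2(5.4670,6.8811) = 38.4669°; ψ = atan2(-1.0013,8.7313) = -6.5422°
θ_1 = β − ψ = 45.0091°
θ_3 = φ − θ_1 − θ_2 = 135.0347° (wrapped to (-180°,180°])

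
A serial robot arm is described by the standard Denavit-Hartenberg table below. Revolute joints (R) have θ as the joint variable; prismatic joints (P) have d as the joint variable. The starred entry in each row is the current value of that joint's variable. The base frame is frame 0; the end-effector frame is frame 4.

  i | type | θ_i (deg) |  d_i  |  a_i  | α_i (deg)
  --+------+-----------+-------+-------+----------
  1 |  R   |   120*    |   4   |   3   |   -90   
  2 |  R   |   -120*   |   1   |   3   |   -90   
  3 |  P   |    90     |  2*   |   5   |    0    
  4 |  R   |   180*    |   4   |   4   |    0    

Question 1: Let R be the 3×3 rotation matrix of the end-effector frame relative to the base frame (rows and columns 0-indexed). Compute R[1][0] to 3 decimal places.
End-effector x-axis (col 0 of R) = (-0.8660,-0.5000,-0.0000)
R[1][0] = -0.5000

-0.500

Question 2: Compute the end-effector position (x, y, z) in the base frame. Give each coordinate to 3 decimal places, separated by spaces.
after link 1: o_1 = (-1.5000, 2.5981, 4.0000)
after link 2: o_2 = (-1.6160, 0.7990, 6.5981)
after link 3: o_3 = (1.8481, 4.7990, 7.5981)
after link 4: o_4 = (-3.3481, 5.7990, 9.5981)

-3.348 5.799 9.598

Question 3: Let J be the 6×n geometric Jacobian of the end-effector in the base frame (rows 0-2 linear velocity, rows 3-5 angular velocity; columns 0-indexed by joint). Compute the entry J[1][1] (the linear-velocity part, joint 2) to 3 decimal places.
4.848

axis z_1 = (-0.8660,-0.5000,0.0000); lever o_n−o_1 = (-1.8481,3.2010,5.5981)
cross product → J_v[:, 1] = (-2.7990,4.8481,-3.6962)
J_ω[:, 1] = z_1
entry J[1][1] = 4.8481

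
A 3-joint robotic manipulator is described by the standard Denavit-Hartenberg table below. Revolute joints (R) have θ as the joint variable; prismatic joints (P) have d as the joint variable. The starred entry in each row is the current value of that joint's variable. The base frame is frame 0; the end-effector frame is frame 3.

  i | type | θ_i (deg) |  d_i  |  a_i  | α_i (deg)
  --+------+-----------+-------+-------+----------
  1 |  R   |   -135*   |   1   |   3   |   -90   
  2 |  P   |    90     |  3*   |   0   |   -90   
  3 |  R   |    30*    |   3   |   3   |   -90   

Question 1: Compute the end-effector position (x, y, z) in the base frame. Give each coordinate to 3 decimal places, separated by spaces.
after link 1: o_1 = (-2.1213, -2.1213, 1.0000)
after link 2: o_2 = (0.0000, -4.2426, 1.0000)
after link 3: o_3 = (1.0607, -1.0607, -1.5981)

1.061 -1.061 -1.598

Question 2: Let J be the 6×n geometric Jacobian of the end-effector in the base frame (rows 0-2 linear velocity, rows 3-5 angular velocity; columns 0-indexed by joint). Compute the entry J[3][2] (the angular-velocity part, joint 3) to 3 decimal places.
0.707

axis z_2 = (0.7071,0.7071,-0.0000); lever o_n−o_2 = (1.0607,3.1820,-2.5981)
cross product → J_v[:, 2] = (-1.8371,1.8371,1.5000)
J_ω[:, 2] = z_2
entry J[3][2] = 0.7071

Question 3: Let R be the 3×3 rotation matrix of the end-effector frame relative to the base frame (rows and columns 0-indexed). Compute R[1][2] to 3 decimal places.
0.612

End-effector z-axis (col 2 of R) = (-0.6124,0.6124,0.5000)
R[1][2] = 0.6124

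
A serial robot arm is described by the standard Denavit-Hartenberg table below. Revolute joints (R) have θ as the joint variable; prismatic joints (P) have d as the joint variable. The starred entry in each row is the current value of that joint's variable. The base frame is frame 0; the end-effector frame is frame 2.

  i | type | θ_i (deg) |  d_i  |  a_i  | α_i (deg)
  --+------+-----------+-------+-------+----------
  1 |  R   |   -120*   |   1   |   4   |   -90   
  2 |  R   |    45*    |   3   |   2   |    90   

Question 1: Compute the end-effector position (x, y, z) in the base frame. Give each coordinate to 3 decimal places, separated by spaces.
-0.109 -6.189 -0.414

after link 1: o_1 = (-2.0000, -3.4641, 1.0000)
after link 2: o_2 = (-0.1090, -6.1888, -0.4142)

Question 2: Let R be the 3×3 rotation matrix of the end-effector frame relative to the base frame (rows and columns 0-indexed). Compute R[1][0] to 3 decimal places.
-0.612

End-effector x-axis (col 0 of R) = (-0.3536,-0.6124,-0.7071)
R[1][0] = -0.6124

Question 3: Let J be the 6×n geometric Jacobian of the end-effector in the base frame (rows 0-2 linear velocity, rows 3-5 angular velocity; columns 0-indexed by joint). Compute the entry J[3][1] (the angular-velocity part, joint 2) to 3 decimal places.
0.866

axis z_1 = (0.8660,-0.5000,0.0000); lever o_n−o_1 = (1.8910,-2.7247,-1.4142)
cross product → J_v[:, 1] = (0.7071,1.2247,-1.4142)
J_ω[:, 1] = z_1
entry J[3][1] = 0.8660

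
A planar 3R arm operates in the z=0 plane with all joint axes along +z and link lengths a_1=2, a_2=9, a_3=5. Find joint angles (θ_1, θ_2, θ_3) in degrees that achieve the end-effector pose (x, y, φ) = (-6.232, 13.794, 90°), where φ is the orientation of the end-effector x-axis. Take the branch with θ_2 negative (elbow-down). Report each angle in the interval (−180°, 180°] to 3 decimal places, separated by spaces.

150.013 -30.015 -29.998

wrist centre = target − a_3·(cos φ, sin φ) = (-6.2320, 8.7940)
cos θ_2 = (116.1723−2²−9²)/(2·2·9) = 0.8659; θ_2 = -30.0148° (elbow-down)
β = atan2(8.7940,-6.2320) = 125.3239°; ψ = atan2(-4.5020,9.7931) = -24.6889°
θ_1 = β − ψ = 150.0128°
θ_3 = φ − θ_1 − θ_2 = -29.9980° (wrapped to (-180°,180°])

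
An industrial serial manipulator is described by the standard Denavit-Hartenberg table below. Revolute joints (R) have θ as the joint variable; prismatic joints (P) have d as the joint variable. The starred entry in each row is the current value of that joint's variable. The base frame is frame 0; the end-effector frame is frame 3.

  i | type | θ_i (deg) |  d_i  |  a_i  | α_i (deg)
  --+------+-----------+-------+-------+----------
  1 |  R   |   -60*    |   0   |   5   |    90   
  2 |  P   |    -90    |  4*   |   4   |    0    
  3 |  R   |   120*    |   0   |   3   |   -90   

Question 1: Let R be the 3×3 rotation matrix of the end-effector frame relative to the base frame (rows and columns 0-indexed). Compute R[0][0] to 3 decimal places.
0.433

End-effector x-axis (col 0 of R) = (0.4330,-0.7500,0.5000)
R[0][0] = 0.4330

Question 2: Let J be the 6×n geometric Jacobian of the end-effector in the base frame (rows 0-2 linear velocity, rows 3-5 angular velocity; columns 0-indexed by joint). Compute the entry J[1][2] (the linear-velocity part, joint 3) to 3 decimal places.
axis z_2 = (-0.8660,-0.5000,0.0000); lever o_n−o_2 = (1.2990,-2.2500,1.5000)
cross product → J_v[:, 2] = (-0.7500,1.2990,2.5981)
J_ω[:, 2] = z_2
entry J[1][2] = 1.2990

1.299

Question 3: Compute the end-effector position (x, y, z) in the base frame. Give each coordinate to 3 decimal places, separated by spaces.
after link 1: o_1 = (2.5000, -4.3301, 0.0000)
after link 2: o_2 = (-0.9641, -6.3301, -4.0000)
after link 3: o_3 = (0.3349, -8.5801, -2.5000)

0.335 -8.580 -2.500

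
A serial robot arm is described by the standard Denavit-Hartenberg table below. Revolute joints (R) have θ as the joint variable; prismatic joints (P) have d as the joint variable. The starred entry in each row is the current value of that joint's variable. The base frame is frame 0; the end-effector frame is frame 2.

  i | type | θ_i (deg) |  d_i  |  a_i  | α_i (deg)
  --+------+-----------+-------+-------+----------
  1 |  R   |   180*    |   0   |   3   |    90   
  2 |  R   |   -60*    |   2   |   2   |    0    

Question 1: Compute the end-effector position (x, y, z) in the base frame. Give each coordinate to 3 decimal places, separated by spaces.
-4.000 2.000 -1.732

after link 1: o_1 = (-3.0000, 0.0000, 0.0000)
after link 2: o_2 = (-4.0000, 2.0000, -1.7321)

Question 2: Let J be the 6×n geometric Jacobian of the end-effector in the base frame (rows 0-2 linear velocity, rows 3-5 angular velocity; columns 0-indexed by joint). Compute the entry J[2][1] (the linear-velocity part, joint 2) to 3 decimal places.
1.000

axis z_1 = (0.0000,1.0000,0.0000); lever o_n−o_1 = (-1.0000,2.0000,-1.7321)
cross product → J_v[:, 1] = (-1.7321,0.0000,1.0000)
J_ω[:, 1] = z_1
entry J[2][1] = 1.0000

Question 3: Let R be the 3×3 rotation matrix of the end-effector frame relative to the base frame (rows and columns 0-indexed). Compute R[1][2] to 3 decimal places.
1.000

End-effector z-axis (col 2 of R) = (0.0000,1.0000,0.0000)
R[1][2] = 1.0000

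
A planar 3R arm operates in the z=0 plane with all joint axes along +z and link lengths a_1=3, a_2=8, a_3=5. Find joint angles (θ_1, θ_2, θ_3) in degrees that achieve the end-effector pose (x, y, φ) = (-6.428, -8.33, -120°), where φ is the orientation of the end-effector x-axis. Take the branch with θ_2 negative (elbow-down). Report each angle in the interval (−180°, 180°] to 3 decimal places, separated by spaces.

0.009 -150.006 29.997

wrist centre = target − a_3·(cos φ, sin φ) = (-3.9280, -3.9999)
cos θ_2 = (31.4282−3²−8²)/(2·3·8) = -0.8661; θ_2 = -150.0062° (elbow-down)
β = atan2(-3.9999,-3.9280) = -134.4806°; ψ = atan2(-3.9992,-3.9286) = -134.4897°
θ_1 = β − ψ = 0.0091°
θ_3 = φ − θ_1 − θ_2 = 29.9971° (wrapped to (-180°,180°])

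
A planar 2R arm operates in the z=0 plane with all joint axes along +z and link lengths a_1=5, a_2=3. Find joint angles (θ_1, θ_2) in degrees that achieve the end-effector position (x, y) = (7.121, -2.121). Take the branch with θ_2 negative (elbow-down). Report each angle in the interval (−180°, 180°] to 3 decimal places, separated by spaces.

0.007 -45.016

cos θ_2 = (55.2073−5²−3²)/(2·5·3) = 0.7069; θ_2 = -45.0160° (elbow-down)
β = atan2(-2.1210,7.1210) = -16.5862°; ψ = atan2(-2.1219,7.1207) = -16.5936°
θ_1 = β − ψ = 0.0073°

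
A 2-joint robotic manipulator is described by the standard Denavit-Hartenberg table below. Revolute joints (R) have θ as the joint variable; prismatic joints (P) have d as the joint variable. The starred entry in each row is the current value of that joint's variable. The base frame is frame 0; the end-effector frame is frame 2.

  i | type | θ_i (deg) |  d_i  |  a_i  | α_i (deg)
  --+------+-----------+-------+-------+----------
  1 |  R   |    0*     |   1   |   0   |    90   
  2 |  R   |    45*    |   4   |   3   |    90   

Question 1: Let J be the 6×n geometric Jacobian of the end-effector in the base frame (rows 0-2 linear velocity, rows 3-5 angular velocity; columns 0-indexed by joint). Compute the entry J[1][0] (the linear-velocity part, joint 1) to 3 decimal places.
2.121

axis z_0 = ẑ; lever o_n−o_0 = (2.1213,-4.0000,3.1213)
cross product → J_v[:, 0] = (4.0000,2.1213,-0.0000)
J_ω[:, 0] = z_0
entry J[1][0] = 2.1213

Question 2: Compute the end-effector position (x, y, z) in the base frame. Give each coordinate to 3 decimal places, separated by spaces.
after link 1: o_1 = (0.0000, 0.0000, 1.0000)
after link 2: o_2 = (2.1213, -4.0000, 3.1213)

2.121 -4.000 3.121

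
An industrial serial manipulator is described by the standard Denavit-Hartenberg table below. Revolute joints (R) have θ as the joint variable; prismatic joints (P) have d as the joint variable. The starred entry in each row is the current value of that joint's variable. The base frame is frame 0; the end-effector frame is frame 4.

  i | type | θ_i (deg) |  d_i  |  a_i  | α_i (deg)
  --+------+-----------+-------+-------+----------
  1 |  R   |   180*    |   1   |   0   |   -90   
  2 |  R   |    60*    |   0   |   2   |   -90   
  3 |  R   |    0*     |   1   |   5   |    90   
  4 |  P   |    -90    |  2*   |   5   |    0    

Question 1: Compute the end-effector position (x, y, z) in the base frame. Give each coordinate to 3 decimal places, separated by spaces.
-6.964 -2.000 -3.062

after link 1: o_1 = (0.0000, 0.0000, 1.0000)
after link 2: o_2 = (-1.0000, 0.0000, -0.7321)
after link 3: o_3 = (-2.6340, -0.0000, -5.5622)
after link 4: o_4 = (-6.9641, -2.0000, -3.0622)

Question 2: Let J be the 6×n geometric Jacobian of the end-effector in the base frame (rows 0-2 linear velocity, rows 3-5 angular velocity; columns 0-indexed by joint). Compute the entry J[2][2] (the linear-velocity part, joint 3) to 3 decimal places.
-1.732

axis z_2 = (0.8660,-0.0000,-0.5000); lever o_n−o_2 = (-5.9641,-2.0000,-2.3301)
cross product → J_v[:, 2] = (-1.0000,5.0000,-1.7321)
J_ω[:, 2] = z_2
entry J[2][2] = -1.7321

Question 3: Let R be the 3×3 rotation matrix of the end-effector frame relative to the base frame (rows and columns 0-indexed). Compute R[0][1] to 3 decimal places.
End-effector y-axis (col 1 of R) = (-0.5000,0.0000,-0.8660)
R[0][1] = -0.5000

-0.500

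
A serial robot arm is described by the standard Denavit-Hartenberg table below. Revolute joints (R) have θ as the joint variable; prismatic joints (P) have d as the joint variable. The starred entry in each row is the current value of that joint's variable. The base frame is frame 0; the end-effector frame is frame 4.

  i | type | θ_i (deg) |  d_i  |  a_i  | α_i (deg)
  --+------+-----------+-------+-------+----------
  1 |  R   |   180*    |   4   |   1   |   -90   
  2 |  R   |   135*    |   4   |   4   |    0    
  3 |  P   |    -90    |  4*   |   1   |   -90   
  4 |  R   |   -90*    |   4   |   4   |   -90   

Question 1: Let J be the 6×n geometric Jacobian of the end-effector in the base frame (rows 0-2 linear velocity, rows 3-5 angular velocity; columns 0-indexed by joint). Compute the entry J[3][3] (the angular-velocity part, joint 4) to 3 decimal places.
0.707

axis z_3 = (0.7071,-0.0000,-0.7071); lever o_n−o_3 = (2.8284,-4.0000,-2.8284)
cross product → J_v[:, 3] = (-2.8284,0.0000,-2.8284)
J_ω[:, 3] = z_3
entry J[3][3] = 0.7071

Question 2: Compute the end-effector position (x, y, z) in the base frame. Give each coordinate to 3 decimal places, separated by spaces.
3.950 -12.000 -2.364

after link 1: o_1 = (-1.0000, 0.0000, 4.0000)
after link 2: o_2 = (1.8284, -4.0000, 1.1716)
after link 3: o_3 = (1.1213, -8.0000, 0.4645)
after link 4: o_4 = (3.9497, -12.0000, -2.3640)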